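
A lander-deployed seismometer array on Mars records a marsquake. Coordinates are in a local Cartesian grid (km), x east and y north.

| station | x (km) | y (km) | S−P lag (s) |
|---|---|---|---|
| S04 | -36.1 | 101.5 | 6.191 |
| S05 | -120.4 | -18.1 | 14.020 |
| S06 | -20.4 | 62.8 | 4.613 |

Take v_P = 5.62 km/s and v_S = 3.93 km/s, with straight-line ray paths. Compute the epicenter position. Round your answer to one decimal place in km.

Distance from S−P lag: d = Δt · v_P v_S / (v_P − v_S) = Δt · (5.62·3.93)/(5.62−3.93) ≈ 13.0690·Δt.
So d_S04 = 80.91, d_S05 = 183.23, d_S06 = 60.29 km.
Circle about each station: (x + 36.1)² + (y − 101.5)² = 80.91²; (x + 120.4)² + (y + 18.1)² = 183.23²; (x + 20.4)² + (y − 62.8)² = 60.29².
Subtracting the S04 equation from the S05 and S06 equations removes the quadratic terms:
-168.6 x − 239.2 y = -23808.49
31.4 x − 77.4 y = -4333.92
Solving the 2×2 system: x ≈ 39.2, y ≈ 71.9 km.

x ≈ 39.2 km, y ≈ 71.9 km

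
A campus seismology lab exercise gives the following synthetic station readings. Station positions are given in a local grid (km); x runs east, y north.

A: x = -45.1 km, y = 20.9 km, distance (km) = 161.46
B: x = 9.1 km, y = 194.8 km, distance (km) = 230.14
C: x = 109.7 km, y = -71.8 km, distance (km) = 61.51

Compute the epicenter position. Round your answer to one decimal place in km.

113.3 km east, -10.4 km north

Circle about each station: (x + 45.1)² + (y − 20.9)² = 161.46²; (x − 9.1)² + (y − 194.8)² = 230.14²; (x − 109.7)² + (y + 71.8)² = 61.51².
Subtracting the A equation from the B and C equations removes the quadratic terms:
108.4 x + 347.8 y = 8663.94
309.6 x − 185.4 y = 37004.36
Solving the 2×2 system: x ≈ 113.3, y ≈ -10.4 km.
Check against A (with the unrounded x, y): √((x + 45.1)²+(y − 20.9)²) = 161.46 ≈ 161.46 km. ✓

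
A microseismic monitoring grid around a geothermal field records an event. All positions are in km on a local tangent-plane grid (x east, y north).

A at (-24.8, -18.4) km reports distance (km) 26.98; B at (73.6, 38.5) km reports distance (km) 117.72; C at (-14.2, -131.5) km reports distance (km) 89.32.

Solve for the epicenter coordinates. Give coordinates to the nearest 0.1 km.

Circle about each station: (x + 24.8)² + (y + 18.4)² = 26.98²; (x − 73.6)² + (y − 38.5)² = 117.72²; (x + 14.2)² + (y + 131.5)² = 89.32².
Subtracting pairs of circle equations eliminates x²+y² and gives linear equations (the radical axes):
196.8 x + 113.8 y = -7184.47
21.2 x − 226.2 y = 9290.15
Solving the 2×2 system: x ≈ -12.1, y ≈ -42.2 km.
Check against A (with the unrounded x, y): √((x + 24.8)²+(y + 18.4)²) = 26.98 ≈ 26.98 km. ✓

(-12.1, -42.2)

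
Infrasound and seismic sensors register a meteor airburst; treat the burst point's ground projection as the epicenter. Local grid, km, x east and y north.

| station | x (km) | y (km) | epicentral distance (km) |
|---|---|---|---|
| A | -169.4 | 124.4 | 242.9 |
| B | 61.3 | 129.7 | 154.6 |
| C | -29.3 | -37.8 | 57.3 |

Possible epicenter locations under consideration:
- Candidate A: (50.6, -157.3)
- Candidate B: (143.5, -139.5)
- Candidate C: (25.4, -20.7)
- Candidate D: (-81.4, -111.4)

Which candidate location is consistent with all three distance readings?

For each candidate, compare |candidate − station| to the reported distance:
Candidate A: residuals A 114.5, B 132.6, C 86.5 → max 132.6 km
Candidate B: residuals A 166.4, B 126.9, C 143.2 → max 166.4 km
Candidate C: residuals A 0.0, B 0.0, C 0.0 → max 0.0 km
Candidate D: residuals A 8.8, B 125.6, C 32.9 → max 125.6 km
Only Candidate C has all residuals ≈ 0.

Candidate C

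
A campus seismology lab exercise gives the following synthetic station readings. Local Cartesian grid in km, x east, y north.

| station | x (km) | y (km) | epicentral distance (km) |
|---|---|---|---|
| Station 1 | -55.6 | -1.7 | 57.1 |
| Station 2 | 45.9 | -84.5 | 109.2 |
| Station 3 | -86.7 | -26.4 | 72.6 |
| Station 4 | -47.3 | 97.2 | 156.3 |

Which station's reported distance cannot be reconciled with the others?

Station 3

Solve using three stations at a time. Using Station 1, Station 2, Station 4 (subtract circle equations pairwise → linear system) gives (x, y) ≈ (-60.1, -58.5).
Distances from that point to each station vs reported:
  Station 1: calculated 57.0 vs reported 57.1 → residual 0.1 km
  Station 2: calculated 109.2 vs reported 109.2 → residual 0.0 km
  Station 3: calculated 41.7 vs reported 72.6 → residual 30.9 km
  Station 4: calculated 156.3 vs reported 156.3 → residual 0.0 km
Station 1, Station 2, Station 4 are mutually consistent (residuals ≈ 0); Station 3 is off by 30.9 km.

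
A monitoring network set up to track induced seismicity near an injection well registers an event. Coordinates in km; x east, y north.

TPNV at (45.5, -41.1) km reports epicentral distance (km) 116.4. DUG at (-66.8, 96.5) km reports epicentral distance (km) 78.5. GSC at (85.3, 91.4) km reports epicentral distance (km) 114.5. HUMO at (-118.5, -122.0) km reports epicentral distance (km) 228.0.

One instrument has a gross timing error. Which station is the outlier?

GSC

Solve using three stations at a time. Using TPNV, DUG, HUMO (subtract circle equations pairwise → linear system) gives (x, y) ≈ (6.6, 68.6).
Distances from that point to each station vs reported:
  TPNV: calculated 116.4 vs reported 116.4 → residual 0.0 km
  DUG: calculated 78.5 vs reported 78.5 → residual 0.0 km
  GSC: calculated 81.9 vs reported 114.5 → residual 32.6 km
  HUMO: calculated 228.0 vs reported 228.0 → residual 0.0 km
TPNV, DUG, HUMO are mutually consistent (residuals ≈ 0); GSC is off by 32.6 km.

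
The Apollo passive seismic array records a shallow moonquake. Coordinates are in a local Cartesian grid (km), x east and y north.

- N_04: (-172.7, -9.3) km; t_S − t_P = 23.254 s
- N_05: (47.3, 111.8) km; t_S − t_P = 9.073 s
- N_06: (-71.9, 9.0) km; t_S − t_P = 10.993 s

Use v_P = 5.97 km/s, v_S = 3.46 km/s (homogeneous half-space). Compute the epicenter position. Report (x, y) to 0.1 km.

Distance from S−P lag: d = Δt · v_P v_S / (v_P − v_S) = Δt · (5.97·3.46)/(5.97−3.46) ≈ 8.2296·Δt.
So d_N_04 = 191.37, d_N_05 = 74.67, d_N_06 = 90.47 km.
Circle about each station: (x + 172.7)² + (y + 9.3)² = 191.37²; (x − 47.3)² + (y − 111.8)² = 74.67²; (x + 71.9)² + (y − 9.0)² = 90.47².
Subtracting the N_04 equation from the N_05 and N_06 equations removes the quadratic terms:
440.0 x + 242.2 y = 15871.62
201.6 x + 36.6 y = 3776.49
Solving the 2×2 system: x ≈ 10.2, y ≈ 47.0 km.
Check against N_04 (with the unrounded x, y): √((x + 172.7)²+(y + 9.3)²) = 191.37 ≈ 191.37 km. ✓

x ≈ 10.2 km, y ≈ 47.0 km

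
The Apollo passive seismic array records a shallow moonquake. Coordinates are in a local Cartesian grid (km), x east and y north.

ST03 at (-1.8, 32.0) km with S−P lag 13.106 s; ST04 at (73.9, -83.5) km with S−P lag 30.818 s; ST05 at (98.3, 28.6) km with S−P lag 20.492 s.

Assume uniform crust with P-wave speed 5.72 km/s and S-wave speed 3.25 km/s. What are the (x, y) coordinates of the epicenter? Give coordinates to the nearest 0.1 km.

Distance from S−P lag: d = Δt · v_P v_S / (v_P − v_S) = Δt · (5.72·3.25)/(5.72−3.25) ≈ 7.5263·Δt.
So d_ST03 = 98.64, d_ST04 = 231.95, d_ST05 = 154.23 km.
Circle about each station: (x + 1.8)² + (y − 32.0)² = 98.64²; (x − 73.9)² + (y + 83.5)² = 231.95²; (x − 98.3)² + (y − 28.6)² = 154.23².
Subtracting pairs of circle equations eliminates x²+y² and gives linear equations (the radical axes):
151.4 x − 231.0 y = -32664.73
200.2 x − 6.8 y = -4603.43
Solving the 2×2 system: x ≈ -18.6, y ≈ 129.2 km.
Check against ST03 (with the unrounded x, y): √((x + 1.8)²+(y − 32.0)²) = 98.65 ≈ 98.64 km. ✓

(-18.6, 129.2)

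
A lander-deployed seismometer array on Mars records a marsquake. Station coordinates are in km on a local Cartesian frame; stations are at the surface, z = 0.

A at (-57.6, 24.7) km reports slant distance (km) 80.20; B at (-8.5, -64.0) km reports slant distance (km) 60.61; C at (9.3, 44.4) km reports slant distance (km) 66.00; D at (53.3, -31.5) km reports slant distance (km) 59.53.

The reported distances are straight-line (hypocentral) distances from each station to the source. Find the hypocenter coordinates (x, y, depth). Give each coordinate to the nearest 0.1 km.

(5.6, -13.8, 30.9)

Each station gives a sphere (x−x_i)² + (y−y_i)² + z² = d_i² (stations at z=0).
Subtracting the A sphere from B and C: z² cancels, leaving linear equations in x and y:
98.2 x − 177.4 y = 2998.87
133.8 x + 39.4 y = 206.04
Solving: x ≈ 5.604, y ≈ -13.802 km (keep extra digits for the depth step; rounded: 5.6, -13.8).
Then from the A sphere: z² = 80.20² − (x + 57.6)² − (y − 24.7)² with x = 5.604, y = -13.802, so z ≈ 30.901 ≈ 30.9 km.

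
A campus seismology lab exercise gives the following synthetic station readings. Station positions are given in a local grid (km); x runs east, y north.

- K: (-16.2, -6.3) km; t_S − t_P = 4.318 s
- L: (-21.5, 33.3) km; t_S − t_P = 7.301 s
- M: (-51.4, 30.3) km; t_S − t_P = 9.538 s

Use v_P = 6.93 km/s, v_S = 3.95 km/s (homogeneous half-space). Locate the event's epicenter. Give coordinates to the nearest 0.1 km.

x ≈ 21.7 km, y ≈ -18.0 km

Distance from S−P lag: d = Δt · v_P v_S / (v_P − v_S) = Δt · (6.93·3.95)/(6.93−3.95) ≈ 9.1857·Δt.
So d_K = 39.66, d_L = 67.07, d_M = 87.61 km.
Circle about each station: (x + 16.2)² + (y + 6.3)² = 39.66²; (x + 21.5)² + (y − 33.3)² = 67.07²; (x + 51.4)² + (y − 30.3)² = 87.61².
Subtracting pairs of circle equations eliminates x²+y² and gives linear equations (the radical axes):
-10.6 x + 79.2 y = -1656.46
-70.4 x + 73.2 y = -2844.68
Solving the 2×2 system: x ≈ 21.7, y ≈ -18.0 km.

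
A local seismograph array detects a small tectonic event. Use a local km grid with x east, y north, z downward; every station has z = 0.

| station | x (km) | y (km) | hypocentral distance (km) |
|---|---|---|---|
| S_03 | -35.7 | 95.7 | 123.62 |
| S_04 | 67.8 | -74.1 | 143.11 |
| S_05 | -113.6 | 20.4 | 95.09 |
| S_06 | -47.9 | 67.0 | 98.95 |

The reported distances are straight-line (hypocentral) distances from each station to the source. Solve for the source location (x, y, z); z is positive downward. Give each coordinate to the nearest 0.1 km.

x ≈ -46.8 km, y ≈ -12.2 km, depth ≈ 59.3 km

Each station gives a sphere (x−x_i)² + (y−y_i)² + z² = d_i² (stations at z=0).
Subtracting the S_03 sphere from S_04 and S_05: z² cancels, leaving linear equations in x and y:
207.0 x − 339.6 y = -5543.90
-155.8 x − 150.6 y = 9127.94
Solving: x ≈ -46.796, y ≈ -12.199 km (keep extra digits for the depth step; rounded: -46.8, -12.2).
Then from the S_03 sphere: z² = 123.62² − (x + 35.7)² − (y − 95.7)² with x = -46.796, y = -12.199, so z ≈ 59.301 ≈ 59.3 km.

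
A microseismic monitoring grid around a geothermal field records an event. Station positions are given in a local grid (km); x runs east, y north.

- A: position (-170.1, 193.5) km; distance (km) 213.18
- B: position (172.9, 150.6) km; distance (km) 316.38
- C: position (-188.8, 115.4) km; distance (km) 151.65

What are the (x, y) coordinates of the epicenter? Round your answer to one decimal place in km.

-100.8 km east, -8.1 km north

Circle about each station: (x + 170.1)² + (y − 193.5)² = 213.18²; (x − 172.9)² + (y − 150.6)² = 316.38²; (x + 188.8)² + (y − 115.4)² = 151.65².
Subtracting pairs of circle equations eliminates x²+y² and gives linear equations (the radical axes):
686.0 x − 85.8 y = -68452.08
-37.4 x − 156.2 y = 5034.33
Solving the 2×2 system: x ≈ -100.8, y ≈ -8.1 km.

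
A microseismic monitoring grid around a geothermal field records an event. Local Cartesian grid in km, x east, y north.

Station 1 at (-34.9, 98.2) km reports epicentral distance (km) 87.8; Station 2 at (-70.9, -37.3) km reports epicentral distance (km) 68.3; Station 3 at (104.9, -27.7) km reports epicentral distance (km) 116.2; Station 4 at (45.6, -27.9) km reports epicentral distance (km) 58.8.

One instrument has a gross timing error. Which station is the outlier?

Solve using three stations at a time. Using Station 2, Station 3, Station 4 (subtract circle equations pairwise → linear system) gives (x, y) ≈ (-9.5, -7.2).
Distances from that point to each station vs reported:
  Station 1: calculated 108.4 vs reported 87.8 → residual 20.6 km
  Station 2: calculated 68.4 vs reported 68.3 → residual 0.1 km
  Station 3: calculated 116.2 vs reported 116.2 → residual 0.0 km
  Station 4: calculated 58.9 vs reported 58.8 → residual 0.1 km
Station 2, Station 3, Station 4 are mutually consistent (residuals ≈ 0); Station 1 is off by 20.6 km.

Station 1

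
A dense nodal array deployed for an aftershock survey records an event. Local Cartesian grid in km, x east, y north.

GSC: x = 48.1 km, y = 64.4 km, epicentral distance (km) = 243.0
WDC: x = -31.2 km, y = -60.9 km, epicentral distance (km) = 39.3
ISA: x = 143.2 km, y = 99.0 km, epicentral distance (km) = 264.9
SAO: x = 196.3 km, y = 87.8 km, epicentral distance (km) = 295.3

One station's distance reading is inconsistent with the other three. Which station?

GSC

Solve using three stations at a time. Using WDC, ISA, SAO (subtract circle equations pairwise → linear system) gives (x, y) ≈ (-31.4, -100.2).
Distances from that point to each station vs reported:
  GSC: calculated 182.8 vs reported 243.0 → residual 60.2 km
  WDC: calculated 39.3 vs reported 39.3 → residual 0.0 km
  ISA: calculated 264.9 vs reported 264.9 → residual 0.0 km
  SAO: calculated 295.3 vs reported 295.3 → residual 0.0 km
WDC, ISA, SAO are mutually consistent (residuals ≈ 0); GSC is off by 60.2 km.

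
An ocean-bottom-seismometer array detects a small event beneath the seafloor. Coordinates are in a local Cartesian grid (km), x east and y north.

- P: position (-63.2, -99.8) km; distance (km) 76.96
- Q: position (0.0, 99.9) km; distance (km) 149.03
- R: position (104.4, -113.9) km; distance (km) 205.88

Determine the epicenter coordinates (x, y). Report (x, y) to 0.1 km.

Circle about each station: (x + 63.2)² + (y + 99.8)² = 76.96²; x² + (y − 99.9)² = 149.03²; (x − 104.4)² + (y + 113.9)² = 205.88².
Subtracting the P equation from the Q and R equations removes the quadratic terms:
126.4 x + 399.4 y = -20261.37
335.2 x − 28.2 y = -26545.44
Solving the 2×2 system: x ≈ -81.3, y ≈ -25.0 km.

(-81.3, -25.0)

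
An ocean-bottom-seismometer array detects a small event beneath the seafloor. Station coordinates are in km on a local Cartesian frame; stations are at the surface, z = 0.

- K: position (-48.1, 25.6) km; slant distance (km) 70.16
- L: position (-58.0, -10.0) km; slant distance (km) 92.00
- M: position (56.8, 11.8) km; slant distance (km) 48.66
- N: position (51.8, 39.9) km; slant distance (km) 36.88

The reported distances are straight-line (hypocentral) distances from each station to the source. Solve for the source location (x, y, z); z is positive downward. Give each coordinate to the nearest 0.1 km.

x ≈ 19.0 km, y ≈ 37.5 km, depth ≈ 16.7 km

Each station gives a sphere (x−x_i)² + (y−y_i)² + z² = d_i² (stations at z=0).
Subtracting the K sphere from L and M: z² cancels, leaving linear equations in x and y:
-19.8 x − 71.2 y = -3046.54
209.8 x − 27.6 y = 2951.14
Solving: x ≈ 19.000, y ≈ 37.505 km (keep extra digits for the depth step; rounded: 19.0, 37.5).
Then from the K sphere: z² = 70.16² − (x + 48.1)² − (y − 25.6)² with x = 19.000, y = 37.505, so z ≈ 16.682 ≈ 16.7 km.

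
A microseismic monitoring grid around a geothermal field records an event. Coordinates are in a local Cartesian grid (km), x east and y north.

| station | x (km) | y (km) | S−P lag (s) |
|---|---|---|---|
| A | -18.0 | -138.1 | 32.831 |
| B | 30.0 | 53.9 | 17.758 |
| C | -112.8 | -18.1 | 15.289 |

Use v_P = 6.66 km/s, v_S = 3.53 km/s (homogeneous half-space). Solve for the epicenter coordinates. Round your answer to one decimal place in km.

(-96.7, 95.6)

Distance from S−P lag: d = Δt · v_P v_S / (v_P − v_S) = Δt · (6.66·3.53)/(6.66−3.53) ≈ 7.5111·Δt.
So d_A = 246.60, d_B = 133.38, d_C = 114.84 km.
Circle about each station: (x + 18.0)² + (y + 138.1)² = 246.60²; (x − 30.0)² + (y − 53.9)² = 133.38²; (x + 112.8)² + (y + 18.1)² = 114.84².
Subtracting pairs of circle equations eliminates x²+y² and gives linear equations (the radical axes):
96.0 x + 384.0 y = 27430.94
-189.6 x + 240.0 y = 41279.17
Solving the 2×2 system: x ≈ -96.7, y ≈ 95.6 km.
Check against A (with the unrounded x, y): √((x + 18.0)²+(y + 138.1)²) = 246.60 ≈ 246.60 km. ✓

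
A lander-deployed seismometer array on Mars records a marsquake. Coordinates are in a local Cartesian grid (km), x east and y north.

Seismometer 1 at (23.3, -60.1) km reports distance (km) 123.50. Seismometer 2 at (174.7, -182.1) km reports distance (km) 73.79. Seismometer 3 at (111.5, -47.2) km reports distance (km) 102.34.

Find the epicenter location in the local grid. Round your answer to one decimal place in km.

Circle about each station: (x − 23.3)² + (y + 60.1)² = 123.50²; (x − 174.7)² + (y + 182.1)² = 73.79²; (x − 111.5)² + (y + 47.2)² = 102.34².
Subtracting pairs of circle equations eliminates x²+y² and gives linear equations (the radical axes):
302.8 x − 244.0 y = 69332.89
176.4 x + 25.8 y = 15283.96
Solving the 2×2 system: x ≈ 108.5, y ≈ -149.5 km.

(108.5, -149.5)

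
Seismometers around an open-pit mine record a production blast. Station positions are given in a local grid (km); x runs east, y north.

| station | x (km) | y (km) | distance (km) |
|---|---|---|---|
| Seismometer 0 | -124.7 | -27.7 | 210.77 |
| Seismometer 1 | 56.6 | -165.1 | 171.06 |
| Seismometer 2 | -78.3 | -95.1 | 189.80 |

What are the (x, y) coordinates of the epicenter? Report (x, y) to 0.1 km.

Circle about each station: (x + 124.7)² + (y + 27.7)² = 210.77²; (x − 56.6)² + (y + 165.1)² = 171.06²; (x + 78.3)² + (y + 95.1)² = 189.80².
Subtracting the Seismometer 0 equation from the Seismometer 1 and Seismometer 2 equations removes the quadratic terms:
362.6 x − 274.8 y = 29306.66
92.8 x − 134.8 y = 7257.47
Solving the 2×2 system: x ≈ 83.7, y ≈ 3.8 km.

(83.7, 3.8)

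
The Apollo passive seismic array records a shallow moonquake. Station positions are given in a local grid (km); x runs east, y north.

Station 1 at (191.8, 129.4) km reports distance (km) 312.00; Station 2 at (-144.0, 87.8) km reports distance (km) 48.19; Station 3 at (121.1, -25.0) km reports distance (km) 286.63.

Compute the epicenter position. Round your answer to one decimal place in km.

x ≈ -120.2 km, y ≈ 129.7 km

Circle about each station: (x − 191.8)² + (y − 129.4)² = 312.00²; (x + 144.0)² + (y − 87.8)² = 48.19²; (x − 121.1)² + (y + 25.0)² = 286.63².
Subtracting the Station 1 equation from the Station 2 and Station 3 equations removes the quadratic terms:
-671.6 x − 83.2 y = 69934.96
-141.4 x − 308.8 y = -23054.15
Solving the 2×2 system: x ≈ -120.2, y ≈ 129.7 km.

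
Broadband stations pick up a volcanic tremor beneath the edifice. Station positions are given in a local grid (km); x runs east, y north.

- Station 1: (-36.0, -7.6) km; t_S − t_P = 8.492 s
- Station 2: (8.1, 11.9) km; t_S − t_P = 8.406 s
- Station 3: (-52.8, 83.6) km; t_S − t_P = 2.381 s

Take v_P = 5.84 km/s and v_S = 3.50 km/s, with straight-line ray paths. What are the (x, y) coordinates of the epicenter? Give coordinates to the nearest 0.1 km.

Distance from S−P lag: d = Δt · v_P v_S / (v_P − v_S) = Δt · (5.84·3.50)/(5.84−3.50) ≈ 8.7350·Δt.
So d_Station 1 = 74.18, d_Station 2 = 73.43, d_Station 3 = 20.80 km.
Circle about each station: (x + 36.0)² + (y + 7.6)² = 74.18²; (x − 8.1)² + (y − 11.9)² = 73.43²; (x + 52.8)² + (y − 83.6)² = 20.80².
Subtracting pairs of circle equations eliminates x²+y² and gives linear equations (the radical axes):
88.2 x + 39.0 y = -1035.83
-33.6 x + 182.4 y = 13493.07
Solving the 2×2 system: x ≈ -41.1, y ≈ 66.4 km.

(-41.1, 66.4)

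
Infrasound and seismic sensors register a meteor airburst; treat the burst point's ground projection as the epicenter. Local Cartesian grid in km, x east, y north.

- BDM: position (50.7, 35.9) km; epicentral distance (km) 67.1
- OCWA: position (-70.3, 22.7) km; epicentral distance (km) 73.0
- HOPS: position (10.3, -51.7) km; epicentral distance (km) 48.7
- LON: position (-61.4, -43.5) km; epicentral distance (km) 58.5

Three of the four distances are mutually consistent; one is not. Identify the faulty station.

LON

Solve using three stations at a time. Using BDM, OCWA, HOPS (subtract circle equations pairwise → linear system) gives (x, y) ≈ (-2.7, -4.8).
Distances from that point to each station vs reported:
  BDM: calculated 67.1 vs reported 67.1 → residual 0.0 km
  OCWA: calculated 73.0 vs reported 73.0 → residual 0.0 km
  HOPS: calculated 48.7 vs reported 48.7 → residual 0.0 km
  LON: calculated 70.4 vs reported 58.5 → residual 11.9 km
BDM, OCWA, HOPS are mutually consistent (residuals ≈ 0); LON is off by 11.9 km.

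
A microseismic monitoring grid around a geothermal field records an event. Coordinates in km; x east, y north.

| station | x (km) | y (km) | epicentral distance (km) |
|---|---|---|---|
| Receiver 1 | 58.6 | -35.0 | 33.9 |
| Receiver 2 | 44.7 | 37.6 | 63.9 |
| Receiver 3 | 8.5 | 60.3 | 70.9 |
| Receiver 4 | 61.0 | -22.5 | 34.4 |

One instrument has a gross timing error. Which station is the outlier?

Solve using three stations at a time. Using Receiver 1, Receiver 2, Receiver 4 (subtract circle equations pairwise → linear system) gives (x, y) ≈ (26.5, -23.7).
Distances from that point to each station vs reported:
  Receiver 1: calculated 34.0 vs reported 33.9 → residual 0.1 km
  Receiver 2: calculated 64.0 vs reported 63.9 → residual 0.1 km
  Receiver 3: calculated 85.9 vs reported 70.9 → residual 15.0 km
  Receiver 4: calculated 34.5 vs reported 34.4 → residual 0.1 km
Receiver 1, Receiver 2, Receiver 4 are mutually consistent (residuals ≈ 0); Receiver 3 is off by 15.0 km.

Receiver 3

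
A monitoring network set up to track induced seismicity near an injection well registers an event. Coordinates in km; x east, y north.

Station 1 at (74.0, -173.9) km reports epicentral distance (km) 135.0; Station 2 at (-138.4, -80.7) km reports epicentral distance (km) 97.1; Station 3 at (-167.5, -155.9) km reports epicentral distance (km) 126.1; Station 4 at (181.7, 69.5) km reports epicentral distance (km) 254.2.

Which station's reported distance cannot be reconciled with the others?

Solve using three stations at a time. Using Station 1, Station 2, Station 3 (subtract circle equations pairwise → linear system) gives (x, y) ≈ (-47.9, -115.9).
Distances from that point to each station vs reported:
  Station 1: calculated 135.0 vs reported 135.0 → residual 0.0 km
  Station 2: calculated 97.1 vs reported 97.1 → residual 0.0 km
  Station 3: calculated 126.1 vs reported 126.1 → residual 0.0 km
  Station 4: calculated 295.1 vs reported 254.2 → residual 40.9 km
Station 1, Station 2, Station 3 are mutually consistent (residuals ≈ 0); Station 4 is off by 40.9 km.

Station 4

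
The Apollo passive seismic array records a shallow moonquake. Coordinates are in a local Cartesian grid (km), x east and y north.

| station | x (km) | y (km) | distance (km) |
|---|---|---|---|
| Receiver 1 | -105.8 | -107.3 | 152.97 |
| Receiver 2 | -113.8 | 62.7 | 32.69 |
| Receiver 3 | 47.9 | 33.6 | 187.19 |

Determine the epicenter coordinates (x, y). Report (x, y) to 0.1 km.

x ≈ -139.1 km, y ≈ 42.0 km

Circle about each station: (x + 105.8)² + (y + 107.3)² = 152.97²; (x + 113.8)² + (y − 62.7)² = 32.69²; (x − 47.9)² + (y − 33.6)² = 187.19².
Subtracting pairs of circle equations eliminates x²+y² and gives linear equations (the radical axes):
-16.0 x + 340.0 y = 16505.98
307.4 x + 281.8 y = -30923.84
Solving the 2×2 system: x ≈ -139.1, y ≈ 42.0 km.
Check against Receiver 1 (with the unrounded x, y): √((x + 105.8)²+(y + 107.3)²) = 152.97 ≈ 152.97 km. ✓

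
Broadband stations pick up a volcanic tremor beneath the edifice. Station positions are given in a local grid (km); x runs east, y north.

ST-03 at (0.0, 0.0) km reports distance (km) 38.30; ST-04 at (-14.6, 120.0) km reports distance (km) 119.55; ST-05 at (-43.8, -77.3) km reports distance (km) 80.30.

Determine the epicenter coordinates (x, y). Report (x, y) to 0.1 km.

Circle about each station: x² + y² = 38.30²; (x + 14.6)² + (y − 120.0)² = 119.55²; (x + 43.8)² + (y + 77.3)² = 80.30².
Subtracting the ST-03 equation from the ST-04 and ST-05 equations removes the quadratic terms:
-29.2 x + 240.0 y = 1787.85
-87.6 x − 154.6 y = 2912.53
Solving the 2×2 system: x ≈ -38.2, y ≈ 2.8 km.
Check against ST-03 (with the unrounded x, y): √(x²+y²) = 38.30 ≈ 38.30 km. ✓

-38.2 km east, 2.8 km north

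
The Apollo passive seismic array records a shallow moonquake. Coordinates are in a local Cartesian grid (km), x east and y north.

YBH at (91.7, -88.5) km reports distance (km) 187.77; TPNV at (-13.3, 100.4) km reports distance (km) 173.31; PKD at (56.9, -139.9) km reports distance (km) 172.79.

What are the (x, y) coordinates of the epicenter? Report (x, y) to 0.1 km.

Circle about each station: (x − 91.7)² + (y + 88.5)² = 187.77²; (x + 13.3)² + (y − 100.4)² = 173.31²; (x − 56.9)² + (y + 139.9)² = 172.79².
Subtracting the YBH equation from the TPNV and PKD equations removes the quadratic terms:
-210.0 x + 377.8 y = -762.87
-69.6 x − 102.8 y = 11969.67
Solving the 2×2 system: x ≈ -92.8, y ≈ -53.6 km.
Check against YBH (with the unrounded x, y): √((x − 91.7)²+(y + 88.5)²) = 187.77 ≈ 187.77 km. ✓

(-92.8, -53.6)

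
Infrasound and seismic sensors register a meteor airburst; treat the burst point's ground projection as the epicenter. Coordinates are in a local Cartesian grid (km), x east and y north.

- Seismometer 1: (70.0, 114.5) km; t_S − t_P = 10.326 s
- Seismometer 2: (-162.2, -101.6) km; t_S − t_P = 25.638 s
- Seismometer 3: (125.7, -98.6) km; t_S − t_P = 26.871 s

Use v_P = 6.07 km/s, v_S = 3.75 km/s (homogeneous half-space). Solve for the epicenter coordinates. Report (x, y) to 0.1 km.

-31.3 km east, 113.2 km north

Distance from S−P lag: d = Δt · v_P v_S / (v_P − v_S) = Δt · (6.07·3.75)/(6.07−3.75) ≈ 9.8114·Δt.
So d_Seismometer 1 = 101.31, d_Seismometer 2 = 251.55, d_Seismometer 3 = 263.64 km.
Circle about each station: (x − 70.0)² + (y − 114.5)² = 101.31²; (x + 162.2)² + (y + 101.6)² = 251.55²; (x − 125.7)² + (y + 98.6)² = 263.64².
Subtracting pairs of circle equations eliminates x²+y² and gives linear equations (the radical axes):
-464.4 x − 432.2 y = -34392.54
111.4 x − 426.2 y = -51730.13
Solving the 2×2 system: x ≈ -31.3, y ≈ 113.2 km.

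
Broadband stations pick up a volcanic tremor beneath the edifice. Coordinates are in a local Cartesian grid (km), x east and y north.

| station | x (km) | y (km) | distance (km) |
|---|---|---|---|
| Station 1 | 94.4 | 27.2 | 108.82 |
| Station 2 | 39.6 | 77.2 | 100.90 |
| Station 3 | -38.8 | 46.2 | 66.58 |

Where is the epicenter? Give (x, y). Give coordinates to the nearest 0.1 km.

Circle about each station: (x − 94.4)² + (y − 27.2)² = 108.82²; (x − 39.6)² + (y − 77.2)² = 100.90²; (x + 38.8)² + (y − 46.2)² = 66.58².
Subtracting the Station 1 equation from the Station 2 and Station 3 equations removes the quadratic terms:
-109.6 x + 100.0 y = -462.22
-266.4 x + 38.0 y = 1397.58
Solving the 2×2 system: x ≈ -7.0, y ≈ -12.3 km.

-7.0 km east, -12.3 km north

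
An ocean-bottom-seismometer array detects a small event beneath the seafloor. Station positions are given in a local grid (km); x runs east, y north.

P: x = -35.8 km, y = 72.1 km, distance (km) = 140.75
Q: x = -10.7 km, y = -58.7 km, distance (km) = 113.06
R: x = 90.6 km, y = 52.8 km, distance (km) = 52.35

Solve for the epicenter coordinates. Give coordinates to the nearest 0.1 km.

Circle about each station: (x + 35.8)² + (y − 72.1)² = 140.75²; (x + 10.7)² + (y + 58.7)² = 113.06²; (x − 90.6)² + (y − 52.8)² = 52.35².
Subtracting the P equation from the Q and R equations removes the quadratic terms:
50.2 x − 261.6 y = 4108.13
252.8 x − 38.6 y = 21586.19
Solving the 2×2 system: x ≈ 85.5, y ≈ 0.7 km.

(85.5, 0.7)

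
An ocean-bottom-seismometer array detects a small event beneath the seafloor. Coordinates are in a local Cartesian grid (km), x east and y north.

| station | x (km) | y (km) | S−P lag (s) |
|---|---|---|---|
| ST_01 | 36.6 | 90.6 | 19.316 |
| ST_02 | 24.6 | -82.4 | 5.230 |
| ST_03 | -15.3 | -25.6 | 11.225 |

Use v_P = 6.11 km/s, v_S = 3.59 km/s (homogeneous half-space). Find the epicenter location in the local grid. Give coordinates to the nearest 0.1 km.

Distance from S−P lag: d = Δt · v_P v_S / (v_P − v_S) = Δt · (6.11·3.59)/(6.11−3.59) ≈ 8.7043·Δt.
So d_ST_01 = 168.13, d_ST_02 = 45.52, d_ST_03 = 97.71 km.
Circle about each station: (x − 36.6)² + (y − 90.6)² = 168.13²; (x − 24.6)² + (y + 82.4)² = 45.52²; (x + 15.3)² + (y + 25.6)² = 97.71².
Subtracting pairs of circle equations eliminates x²+y² and gives linear equations (the radical axes):
-24.0 x − 346.0 y = 24042.63
-103.8 x − 232.4 y = 10061.98
Solving the 2×2 system: x ≈ 69.4, y ≈ -74.3 km.
Check against ST_01 (with the unrounded x, y): √((x − 36.6)²+(y − 90.6)²) = 168.14 ≈ 168.13 km. ✓

x ≈ 69.4 km, y ≈ -74.3 km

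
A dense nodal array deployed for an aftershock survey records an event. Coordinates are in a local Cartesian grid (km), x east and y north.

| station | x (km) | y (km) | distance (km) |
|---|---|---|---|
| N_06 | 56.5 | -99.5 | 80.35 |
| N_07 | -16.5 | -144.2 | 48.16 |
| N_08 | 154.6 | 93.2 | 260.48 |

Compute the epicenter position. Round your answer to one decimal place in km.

(-23.8, -96.6)

Circle about each station: (x − 56.5)² + (y + 99.5)² = 80.35²; (x + 16.5)² + (y + 144.2)² = 48.16²; (x − 154.6)² + (y − 93.2)² = 260.48².
Subtracting the N_06 equation from the N_07 and N_08 equations removes the quadratic terms:
-146.0 x − 89.4 y = 12110.13
196.2 x + 385.4 y = -41898.81
Solving the 2×2 system: x ≈ -23.8, y ≈ -96.6 km.
Check against N_06 (with the unrounded x, y): √((x − 56.5)²+(y + 99.5)²) = 80.35 ≈ 80.35 km. ✓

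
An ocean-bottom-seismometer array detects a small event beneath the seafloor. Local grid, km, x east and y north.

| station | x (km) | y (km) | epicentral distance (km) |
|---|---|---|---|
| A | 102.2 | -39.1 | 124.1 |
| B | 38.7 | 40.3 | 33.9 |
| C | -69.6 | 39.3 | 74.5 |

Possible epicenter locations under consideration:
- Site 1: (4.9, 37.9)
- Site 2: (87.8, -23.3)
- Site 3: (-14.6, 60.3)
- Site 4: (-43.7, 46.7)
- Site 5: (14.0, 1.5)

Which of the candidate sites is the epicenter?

For each candidate, compare |candidate − station| to the reported distance:
Site 1: residuals A 0.0, B 0.0, C 0.0 → max 0.0 km
Site 2: residuals A 102.7, B 46.4, C 94.9 → max 102.7 km
Site 3: residuals A 29.3, B 23.0, C 15.6 → max 29.3 km
Site 4: residuals A 45.2, B 48.7, C 47.6 → max 48.7 km
Site 5: residuals A 27.0, B 12.1, C 17.2 → max 27.0 km
Only Site 1 has all residuals ≈ 0.

Site 1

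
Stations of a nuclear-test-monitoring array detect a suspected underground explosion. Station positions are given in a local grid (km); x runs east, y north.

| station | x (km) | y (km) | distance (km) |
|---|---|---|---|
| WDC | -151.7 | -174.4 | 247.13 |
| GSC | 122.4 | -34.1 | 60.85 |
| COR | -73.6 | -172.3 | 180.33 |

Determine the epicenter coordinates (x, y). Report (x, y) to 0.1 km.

Circle about each station: (x + 151.7)² + (y + 174.4)² = 247.13²; (x − 122.4)² + (y + 34.1)² = 60.85²; (x + 73.6)² + (y + 172.3)² = 180.33².
Subtracting the WDC equation from the GSC and COR equations removes the quadratic terms:
548.2 x + 280.6 y = 20086.83
156.2 x + 4.2 y = 10230.33
Solving the 2×2 system: x ≈ 67.1, y ≈ -59.5 km.
Check against WDC (with the unrounded x, y): √((x + 151.7)²+(y + 174.4)²) = 247.13 ≈ 247.13 km. ✓

x ≈ 67.1 km, y ≈ -59.5 km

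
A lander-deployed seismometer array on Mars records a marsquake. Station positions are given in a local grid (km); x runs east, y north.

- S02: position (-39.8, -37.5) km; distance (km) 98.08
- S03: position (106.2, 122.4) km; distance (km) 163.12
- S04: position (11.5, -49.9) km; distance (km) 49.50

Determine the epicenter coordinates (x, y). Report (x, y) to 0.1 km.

Circle about each station: (x + 39.8)² + (y + 37.5)² = 98.08²; (x − 106.2)² + (y − 122.4)² = 163.12²; (x − 11.5)² + (y + 49.9)² = 49.50².
Subtracting the S02 equation from the S03 and S04 equations removes the quadratic terms:
292.0 x + 319.8 y = 6281.46
102.6 x − 24.8 y = 6801.41
Solving the 2×2 system: x ≈ 58.2, y ≈ -33.5 km.
Check against S02 (with the unrounded x, y): √((x + 39.8)²+(y + 37.5)²) = 98.08 ≈ 98.08 km. ✓

58.2 km east, -33.5 km north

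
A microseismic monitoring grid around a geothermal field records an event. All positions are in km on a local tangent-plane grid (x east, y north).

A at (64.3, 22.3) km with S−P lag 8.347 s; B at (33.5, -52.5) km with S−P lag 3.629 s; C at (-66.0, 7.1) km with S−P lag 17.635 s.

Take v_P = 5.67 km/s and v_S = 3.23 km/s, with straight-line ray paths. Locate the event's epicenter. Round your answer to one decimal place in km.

(57.7, -40.0)

Distance from S−P lag: d = Δt · v_P v_S / (v_P − v_S) = Δt · (5.67·3.23)/(5.67−3.23) ≈ 7.5058·Δt.
So d_A = 62.65, d_B = 27.24, d_C = 132.36 km.
Circle about each station: (x − 64.3)² + (y − 22.3)² = 62.65²; (x − 33.5)² + (y + 52.5)² = 27.24²; (x + 66.0)² + (y − 7.1)² = 132.36².
Subtracting pairs of circle equations eliminates x²+y² and gives linear equations (the radical axes):
-61.6 x − 149.6 y = 2429.72
-260.6 x − 30.4 y = -13819.52
Solving the 2×2 system: x ≈ 57.7, y ≈ -40.0 km.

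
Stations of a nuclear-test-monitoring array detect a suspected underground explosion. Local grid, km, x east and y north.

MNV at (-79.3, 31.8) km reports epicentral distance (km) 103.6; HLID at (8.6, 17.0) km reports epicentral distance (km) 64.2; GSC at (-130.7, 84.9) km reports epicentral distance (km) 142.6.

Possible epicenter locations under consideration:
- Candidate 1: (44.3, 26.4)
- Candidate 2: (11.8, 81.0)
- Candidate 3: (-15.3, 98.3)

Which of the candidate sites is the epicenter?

Candidate 2

For each candidate, compare |candidate − station| to the reported distance:
Candidate 1: residuals MNV 20.1, HLID 27.3, GSC 41.9 → max 41.9 km
Candidate 2: residuals MNV 0.1, HLID 0.1, GSC 0.0 → max 0.1 km
Candidate 3: residuals MNV 11.3, HLID 20.5, GSC 26.4 → max 26.4 km
Only Candidate 2 has all residuals ≈ 0.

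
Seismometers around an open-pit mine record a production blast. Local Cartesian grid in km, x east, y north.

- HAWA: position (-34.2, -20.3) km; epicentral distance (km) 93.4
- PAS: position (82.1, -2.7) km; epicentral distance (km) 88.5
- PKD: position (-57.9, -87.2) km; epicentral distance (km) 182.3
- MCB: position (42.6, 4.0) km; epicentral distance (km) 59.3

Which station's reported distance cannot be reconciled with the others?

Solve using three stations at a time. Using HAWA, PAS, MCB (subtract circle equations pairwise → linear system) gives (x, y) ≈ (17.4, 57.4).
Distances from that point to each station vs reported:
  HAWA: calculated 93.3 vs reported 93.4 → residual 0.1 km
  PAS: calculated 88.4 vs reported 88.5 → residual 0.1 km
  PKD: calculated 163.0 vs reported 182.3 → residual 19.3 km
  MCB: calculated 59.1 vs reported 59.3 → residual 0.2 km
HAWA, PAS, MCB are mutually consistent (residuals ≈ 0); PKD is off by 19.3 km.

PKD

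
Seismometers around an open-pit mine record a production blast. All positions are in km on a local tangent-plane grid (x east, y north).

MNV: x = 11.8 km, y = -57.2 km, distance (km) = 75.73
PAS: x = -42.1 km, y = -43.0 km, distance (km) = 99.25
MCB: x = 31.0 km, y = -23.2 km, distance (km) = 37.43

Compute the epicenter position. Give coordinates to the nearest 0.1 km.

(39.7, 13.2)

Circle about each station: (x − 11.8)² + (y + 57.2)² = 75.73²; (x + 42.1)² + (y + 43.0)² = 99.25²; (x − 31.0)² + (y + 23.2)² = 37.43².
Subtracting pairs of circle equations eliminates x²+y² and gives linear equations (the radical axes):
-107.8 x + 28.4 y = -3905.20
38.4 x + 68.0 y = 2422.19
Solving the 2×2 system: x ≈ 39.7, y ≈ 13.2 km.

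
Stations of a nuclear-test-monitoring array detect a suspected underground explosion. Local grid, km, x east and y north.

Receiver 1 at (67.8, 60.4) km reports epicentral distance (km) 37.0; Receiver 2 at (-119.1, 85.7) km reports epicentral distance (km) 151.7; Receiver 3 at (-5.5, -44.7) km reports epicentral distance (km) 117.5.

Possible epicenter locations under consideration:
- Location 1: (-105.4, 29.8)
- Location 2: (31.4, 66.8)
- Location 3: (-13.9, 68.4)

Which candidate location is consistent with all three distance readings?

Location 2

For each candidate, compare |candidate − station| to the reported distance:
Location 1: residuals Receiver 1 138.9, Receiver 2 94.1, Receiver 3 7.1 → max 138.9 km
Location 2: residuals Receiver 1 0.0, Receiver 2 0.0, Receiver 3 0.1 → max 0.1 km
Location 3: residuals Receiver 1 45.1, Receiver 2 45.1, Receiver 3 4.1 → max 45.1 km
Only Location 2 has all residuals ≈ 0.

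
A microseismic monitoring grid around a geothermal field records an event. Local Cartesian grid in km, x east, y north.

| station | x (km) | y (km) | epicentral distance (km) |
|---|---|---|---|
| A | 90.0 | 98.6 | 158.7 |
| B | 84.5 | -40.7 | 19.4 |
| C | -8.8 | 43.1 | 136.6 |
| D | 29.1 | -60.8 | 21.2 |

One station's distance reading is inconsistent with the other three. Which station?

Solve using three stations at a time. Using A, B, C (subtract circle equations pairwise → linear system) gives (x, y) ≈ (81.0, -59.9).
Distances from that point to each station vs reported:
  A: calculated 158.7 vs reported 158.7 → residual 0.0 km
  B: calculated 19.5 vs reported 19.4 → residual 0.1 km
  C: calculated 136.6 vs reported 136.6 → residual 0.0 km
  D: calculated 51.9 vs reported 21.2 → residual 30.7 km
A, B, C are mutually consistent (residuals ≈ 0); D is off by 30.7 km.

D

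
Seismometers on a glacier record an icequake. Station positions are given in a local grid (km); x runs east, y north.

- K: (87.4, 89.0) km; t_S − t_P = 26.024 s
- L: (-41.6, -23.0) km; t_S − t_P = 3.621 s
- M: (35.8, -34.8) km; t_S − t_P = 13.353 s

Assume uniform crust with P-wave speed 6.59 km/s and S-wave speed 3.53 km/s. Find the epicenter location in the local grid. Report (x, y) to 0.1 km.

x ≈ -65.7 km, y ≈ -36.3 km

Distance from S−P lag: d = Δt · v_P v_S / (v_P − v_S) = Δt · (6.59·3.53)/(6.59−3.53) ≈ 7.6022·Δt.
So d_K = 197.84, d_L = 27.53, d_M = 101.51 km.
Circle about each station: (x − 87.4)² + (y − 89.0)² = 197.84²; (x + 41.6)² + (y + 23.0)² = 27.53²; (x − 35.8)² + (y + 34.8)² = 101.51².
Subtracting pairs of circle equations eliminates x²+y² and gives linear equations (the radical axes):
-258.0 x − 224.0 y = 25082.56
-103.2 x − 247.6 y = 15769.31
Solving the 2×2 system: x ≈ -65.7, y ≈ -36.3 km.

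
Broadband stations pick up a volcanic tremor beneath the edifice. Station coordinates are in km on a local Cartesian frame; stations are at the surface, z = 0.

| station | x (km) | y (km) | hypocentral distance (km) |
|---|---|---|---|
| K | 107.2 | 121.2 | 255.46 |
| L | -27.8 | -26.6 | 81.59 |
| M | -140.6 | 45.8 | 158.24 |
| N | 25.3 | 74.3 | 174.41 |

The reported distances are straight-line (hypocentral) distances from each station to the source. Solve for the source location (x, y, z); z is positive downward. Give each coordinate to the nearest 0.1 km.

x ≈ -52.0 km, y ≈ -67.2 km, depth ≈ 66.5 km

Each station gives a sphere (x−x_i)² + (y−y_i)² + z² = d_i² (stations at z=0).
Subtracting the K sphere from L and M: z² cancels, leaving linear equations in x and y:
-270.0 x − 295.6 y = 33902.00
-495.6 x − 150.8 y = 35904.63
Solving: x ≈ -52.002, y ≈ -67.190 km (keep extra digits for the depth step; rounded: -52.0, -67.2).
Then from the K sphere: z² = 255.46² − (x − 107.2)² − (y − 121.2)² with x = -52.002, y = -67.190, so z ≈ 66.511 ≈ 66.5 km.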